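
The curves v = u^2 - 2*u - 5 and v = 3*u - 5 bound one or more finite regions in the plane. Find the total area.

Set the curves equal: u^2 - 2*u - 5 = 3*u - 5, so u^2 - 5*u = 0, which factors as u*(u - 5) = 0. The curves meet at u = 0, 5.
On [0, 5], v = 3*u - 5 is on top; that piece has area ∫[0,5] (-(u^2 - 5*u)) du = 125/6.

125/6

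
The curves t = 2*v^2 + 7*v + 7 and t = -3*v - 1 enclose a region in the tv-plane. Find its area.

Both boundary curves give t as a function of v, so integrate with respect to v. Setting them equal: 2*v^2 + 10*v + 8 = 0, i.e. 2*(v + 1)*(v + 4) = 0, so they meet at v = -4, -1.
For v in [-4, -1], t = 2*v^2 + 7*v + 7 is on the left; area = ∫[-4,-1] (-(2*v^2 + 10*v + 8)) dv = 9.

9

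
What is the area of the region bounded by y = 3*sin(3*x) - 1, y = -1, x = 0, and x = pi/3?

2

On [0, pi/3], (3*sin(3*x) - 1) - (-1) = 3*sin(3*x) is ≥ 0 throughout, so the area is a single integral of |3*sin(3*x)|.
∫[0,pi/3] (3*sin(3*x)) dx = 2.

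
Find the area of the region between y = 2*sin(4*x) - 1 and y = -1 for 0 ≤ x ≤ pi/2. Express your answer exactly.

2

The difference (2*sin(4*x) - 1) - (-1) = 2*sin(4*x) changes sign at x = pi/4 inside [0, pi/2], so split the integral there.
∫[0,pi/4] (2*sin(4*x)) dx = 1.
∫[pi/4,pi/2] (2*sin(4*x)) dx = -1; the area of that piece is 1.
Total area = 1 + 1 = 2.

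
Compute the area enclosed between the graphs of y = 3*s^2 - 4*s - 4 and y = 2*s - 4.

Set the curves equal: 3*s^2 - 4*s - 4 = 2*s - 4, so 3*s^2 - 6*s = 0, which factors as 3*s*(s - 2) = 0. The curves meet at s = 0, 2.
On [0, 2], y = 2*s - 4 is on top; that piece has area ∫[0,2] (-(3*s^2 - 6*s)) ds = 4.

4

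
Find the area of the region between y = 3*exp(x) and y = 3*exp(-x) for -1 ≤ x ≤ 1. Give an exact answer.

The difference (3*exp(x)) - (3*exp(-x)) = 3*exp(x) - 3*exp(-x) changes sign at x = 0 inside [-1, 1], so split the integral there.
∫[-1,0] (3*exp(x) - 3*exp(-x)) dx = -3*exp(1) - 3*exp(-1) + 6; the area of that piece is -6 + 3*exp(-1) + 3*exp(1).
∫[0,1] (3*exp(x) - 3*exp(-x)) dx = -6 + 3*exp(-1) + 3*exp(1).
Total area = (-6 + 3*exp(-1) + 3*exp(1)) + (-6 + 3*exp(-1) + 3*exp(1)) = -12 + 6*exp(-1) + 6*exp(1).

-12 + 6*exp(-1) + 6*exp(1)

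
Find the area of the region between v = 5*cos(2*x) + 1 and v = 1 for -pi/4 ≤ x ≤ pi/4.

On [-pi/4, pi/4], (5*cos(2*x) + 1) - (1) = 5*cos(2*x) is ≥ 0 throughout, so the area is a single integral of |5*cos(2*x)|.
∫[-pi/4,pi/4] (5*cos(2*x)) dx = 5.

5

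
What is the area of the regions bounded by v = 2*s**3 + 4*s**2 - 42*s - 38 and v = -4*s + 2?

Set the curves equal: 2*s**3 + 4*s**2 - 42*s - 38 = -4*s + 2, so 2*s**3 + 4*s**2 - 38*s - 40 = 0, which factors as 2*(s - 4)*(s + 1)*(s + 5) = 0. The curves meet at s = -5, -1, 4.
On [-5, -1], v = 2*s**3 + 4*s**2 - 42*s - 38 is on top; that piece has area ∫[-5,-1] (2*s**3 + 4*s**2 - 38*s - 40) ds = 448/3.
On [-1, 4], v = -4*s + 2 is on top; that piece has area ∫[-1,4] (-(2*s**3 + 4*s**2 - 38*s - 40)) ds = 1625/6.
Total enclosed area = 448/3 + 1625/6 = 2521/6.

2521/6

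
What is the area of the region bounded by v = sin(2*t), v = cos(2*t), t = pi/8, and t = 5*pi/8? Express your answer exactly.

On [pi/8, 5*pi/8], (sin(2*t)) - (cos(2*t)) = sin(2*t) - cos(2*t) is ≥ 0 throughout, so the area is a single integral of |sin(2*t) - cos(2*t)|.
∫[pi/8,5*pi/8] (sin(2*t) - cos(2*t)) dt = sqrt(2).

sqrt(2)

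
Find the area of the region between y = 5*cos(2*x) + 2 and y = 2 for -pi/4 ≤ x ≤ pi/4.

On [-pi/4, pi/4], (5*cos(2*x) + 2) - (2) = 5*cos(2*x) is ≥ 0 throughout, so the area is a single integral of |5*cos(2*x)|.
∫[-pi/4,pi/4] (5*cos(2*x)) dx = 5.

5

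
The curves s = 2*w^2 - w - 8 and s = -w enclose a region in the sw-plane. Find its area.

64/3

Both boundary curves give s as a function of w, so integrate with respect to w. Setting them equal: 2*w^2 - 8 = 0, i.e. 2*(w - 2)*(w + 2) = 0, so they meet at w = -2, 2.
For w in [-2, 2], s = 2*w^2 - w - 8 is on the left; area = ∫[-2,2] (-(2*w^2 - 8)) dw = 64/3.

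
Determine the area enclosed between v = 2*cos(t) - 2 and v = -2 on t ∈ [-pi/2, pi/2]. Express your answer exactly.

4

On [-pi/2, pi/2], (2*cos(t) - 2) - (-2) = 2*cos(t) is ≥ 0 throughout, so the area is a single integral of |2*cos(t)|.
∫[-pi/2,pi/2] (2*cos(t)) dt = 4.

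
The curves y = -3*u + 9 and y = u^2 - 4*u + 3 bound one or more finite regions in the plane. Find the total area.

125/6

Set the curves equal: -3*u + 9 = u^2 - 4*u + 3, so -u^2 + u + 6 = 0, which factors as -(u - 3)*(u + 2) = 0. The curves meet at u = -2, 3.
On [-2, 3], y = -3*u + 9 is on top; that piece has area ∫[-2,3] (-u^2 + u + 6) du = 125/6.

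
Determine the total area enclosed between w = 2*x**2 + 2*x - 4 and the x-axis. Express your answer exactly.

The curve meets the x-axis where 2*x**2 + 2*x - 4 = 0, i.e. 2*(x - 1)*(x + 2) = 0, at x = -2, 1.
On [-2, 1] the curve lies below the axis; ∫[-2,1] (2*x**2 + 2*x - 4) dx = -9, giving area 9.

9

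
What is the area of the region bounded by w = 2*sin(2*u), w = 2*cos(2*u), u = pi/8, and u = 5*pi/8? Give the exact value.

2*sqrt(2)

On [pi/8, 5*pi/8], (2*sin(2*u)) - (2*cos(2*u)) = 2*sin(2*u) - 2*cos(2*u) is ≥ 0 throughout, so the area is a single integral of |2*sin(2*u) - 2*cos(2*u)|.
∫[pi/8,5*pi/8] (2*sin(2*u) - 2*cos(2*u)) du = 2*sqrt(2).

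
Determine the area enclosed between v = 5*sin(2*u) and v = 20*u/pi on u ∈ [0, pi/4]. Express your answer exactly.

On [0, pi/4], (5*sin(2*u)) - (20*u/pi) = -20*u/pi + 5*sin(2*u) is ≥ 0 throughout, so the area is a single integral of |-20*u/pi + 5*sin(2*u)|.
∫[0,pi/4] (-20*u/pi + 5*sin(2*u)) du = 5/2 - 5*pi/8.

5/2 - 5*pi/8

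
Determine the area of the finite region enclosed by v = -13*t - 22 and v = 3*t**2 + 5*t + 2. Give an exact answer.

Set the curves equal: -13*t - 22 = 3*t**2 + 5*t + 2, so -3*t**2 - 18*t - 24 = 0, which factors as -3*(t + 2)*(t + 4) = 0. The curves meet at t = -4, -2.
On [-4, -2], v = -13*t - 22 is on top; that piece has area ∫[-4,-2] (-3*t**2 - 18*t - 24) dt = 4.

4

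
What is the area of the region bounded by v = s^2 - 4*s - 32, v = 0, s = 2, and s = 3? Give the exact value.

107/3

On [2, 3], (s^2 - 4*s - 32) - (0) = s^2 - 4*s - 32 is ≤ 0 throughout, so the area is a single integral of |s^2 - 4*s - 32|.
∫[2,3] (s^2 - 4*s - 32) ds = -107/3; the area of that piece is 107/3.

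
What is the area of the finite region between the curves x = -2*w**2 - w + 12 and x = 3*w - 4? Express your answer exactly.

72

Both boundary curves give x as a function of w, so integrate with respect to w. Setting them equal: -2*w**2 - 4*w + 16 = 0, i.e. -2*(w - 2)*(w + 4) = 0, so they meet at w = -4, 2.
For w in [-4, 2], x = -2*w**2 - w + 12 is on the right; area = ∫[-4,2] (-2*w**2 - 4*w + 16) dw = 72.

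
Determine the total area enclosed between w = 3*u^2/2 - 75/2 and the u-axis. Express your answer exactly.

The curve meets the u-axis where 3*u^2/2 - 75/2 = 0, i.e. 3*(u - 5)*(u + 5)/2 = 0, at u = -5, 5.
On [-5, 5] the curve lies below the axis; ∫[-5,5] (3*u^2/2 - 75/2) du = -250, giving area 250.

250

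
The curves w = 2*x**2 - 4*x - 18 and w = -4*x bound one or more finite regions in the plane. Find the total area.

Set the curves equal: 2*x**2 - 4*x - 18 = -4*x, so 2*x**2 - 18 = 0, which factors as 2*(x - 3)*(x + 3) = 0. The curves meet at x = -3, 3.
On [-3, 3], w = -4*x is on top; that piece has area ∫[-3,3] (-(2*x**2 - 18)) dx = 72.

72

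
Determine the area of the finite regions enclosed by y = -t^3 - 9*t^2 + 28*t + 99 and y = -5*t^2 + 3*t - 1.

4019/6

Set the curves equal: -t^3 - 9*t^2 + 28*t + 99 = -5*t^2 + 3*t - 1, so -t^3 - 4*t^2 + 25*t + 100 = 0, which factors as -(t - 5)*(t + 4)*(t + 5) = 0. The curves meet at t = -5, -4, 5.
On [-5, -4], y = -5*t^2 + 3*t - 1 is on top; that piece has area ∫[-5,-4] (-(-t^3 - 4*t^2 + 25*t + 100)) dt = 19/12.
On [-4, 5], y = -t^3 - 9*t^2 + 28*t + 99 is on top; that piece has area ∫[-4,5] (-t^3 - 4*t^2 + 25*t + 100) dt = 2673/4.
Total enclosed area = 19/12 + 2673/4 = 4019/6.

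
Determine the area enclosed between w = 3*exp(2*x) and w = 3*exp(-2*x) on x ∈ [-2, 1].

-6 + 3*exp(-4)/2 + 3*exp(-2)/2 + 3*exp(2)/2 + 3*exp(4)/2

The difference (3*exp(2*x)) - (3*exp(-2*x)) = 3*exp(2*x) - 3*exp(-2*x) changes sign at x = 0 inside [-2, 1], so split the integral there.
∫[-2,0] (3*exp(2*x) - 3*exp(-2*x)) dx = -3*exp(4)/2 - 3*exp(-4)/2 + 3; the area of that piece is -3 + 3*exp(-4)/2 + 3*exp(4)/2.
∫[0,1] (3*exp(2*x) - 3*exp(-2*x)) dx = -3 + 3*exp(-2)/2 + 3*exp(2)/2.
Total area = (-3 + 3*exp(-4)/2 + 3*exp(4)/2) + (-3 + 3*exp(-2)/2 + 3*exp(2)/2) = -6 + 3*exp(-4)/2 + 3*exp(-2)/2 + 3*exp(2)/2 + 3*exp(4)/2.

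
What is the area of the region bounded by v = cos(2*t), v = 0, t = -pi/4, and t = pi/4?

On [-pi/4, pi/4], (cos(2*t)) - (0) = cos(2*t) is ≥ 0 throughout, so the area is a single integral of |cos(2*t)|.
∫[-pi/4,pi/4] (cos(2*t)) dt = 1.

1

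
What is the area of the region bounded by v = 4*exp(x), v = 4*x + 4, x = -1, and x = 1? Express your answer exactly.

-8 - 4*exp(-1) + 4*exp(1)

On [-1, 1], (4*exp(x)) - (4*x + 4) = -4*x + 4*exp(x) - 4 is ≥ 0 throughout, so the area is a single integral of |-4*x + 4*exp(x) - 4|.
∫[-1,1] (-4*x + 4*exp(x) - 4) dx = -8 - 4*exp(-1) + 4*exp(1).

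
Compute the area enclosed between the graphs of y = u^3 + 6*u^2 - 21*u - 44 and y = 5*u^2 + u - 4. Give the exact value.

Set the curves equal: u^3 + 6*u^2 - 21*u - 44 = 5*u^2 + u - 4, so u^3 + u^2 - 22*u - 40 = 0, which factors as (u - 5)*(u + 2)*(u + 4) = 0. The curves meet at u = -4, -2, 5.
On [-4, -2], y = u^3 + 6*u^2 - 21*u - 44 is on top; that piece has area ∫[-4,-2] (u^3 + u^2 - 22*u - 40) du = 32/3.
On [-2, 5], y = 5*u^2 + u - 4 is on top; that piece has area ∫[-2,5] (-(u^3 + u^2 - 22*u - 40)) du = 3773/12.
Total enclosed area = 32/3 + 3773/12 = 3901/12.

3901/12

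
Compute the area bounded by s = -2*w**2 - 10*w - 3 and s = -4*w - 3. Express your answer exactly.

9

Both boundary curves give s as a function of w, so integrate with respect to w. Setting them equal: -2*w**2 - 6*w = 0, i.e. -2*w*(w + 3) = 0, so they meet at w = -3, 0.
For w in [-3, 0], s = -2*w**2 - 10*w - 3 is on the right; area = ∫[-3,0] (-2*w**2 - 6*w) dw = 9.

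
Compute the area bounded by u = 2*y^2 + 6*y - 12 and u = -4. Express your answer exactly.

125/3

Both boundary curves give u as a function of y, so integrate with respect to y. Setting them equal: 2*y^2 + 6*y - 8 = 0, i.e. 2*(y - 1)*(y + 4) = 0, so they meet at y = -4, 1.
For y in [-4, 1], u = 2*y^2 + 6*y - 12 is on the left; area = ∫[-4,1] (-(2*y^2 + 6*y - 8)) dy = 125/3.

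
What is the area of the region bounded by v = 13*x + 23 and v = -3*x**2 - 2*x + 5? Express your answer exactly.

Set the curves equal: 13*x + 23 = -3*x**2 - 2*x + 5, so 3*x**2 + 15*x + 18 = 0, which factors as 3*(x + 2)*(x + 3) = 0. The curves meet at x = -3, -2.
On [-3, -2], v = -3*x**2 - 2*x + 5 is on top; that piece has area ∫[-3,-2] (-(3*x**2 + 15*x + 18)) dx = 1/2.

1/2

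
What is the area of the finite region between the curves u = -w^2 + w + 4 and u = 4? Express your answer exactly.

Both boundary curves give u as a function of w, so integrate with respect to w. Setting them equal: -w^2 + w = 0, i.e. -w*(w - 1) = 0, so they meet at w = 0, 1.
For w in [0, 1], u = -w^2 + w + 4 is on the right; area = ∫[0,1] (-w^2 + w) dw = 1/6.

1/6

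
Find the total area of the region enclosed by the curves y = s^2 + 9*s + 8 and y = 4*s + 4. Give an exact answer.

9/2

Set the curves equal: s^2 + 9*s + 8 = 4*s + 4, so s^2 + 5*s + 4 = 0, which factors as (s + 1)*(s + 4) = 0. The curves meet at s = -4, -1.
On [-4, -1], y = 4*s + 4 is on top; that piece has area ∫[-4,-1] (-(s^2 + 5*s + 4)) ds = 9/2.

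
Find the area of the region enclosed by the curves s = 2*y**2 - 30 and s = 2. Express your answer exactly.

512/3

Both boundary curves give s as a function of y, so integrate with respect to y. Setting them equal: 2*y**2 - 32 = 0, i.e. 2*(y - 4)*(y + 4) = 0, so they meet at y = -4, 4.
For y in [-4, 4], s = 2*y**2 - 30 is on the left; area = ∫[-4,4] (-(2*y**2 - 32)) dy = 512/3.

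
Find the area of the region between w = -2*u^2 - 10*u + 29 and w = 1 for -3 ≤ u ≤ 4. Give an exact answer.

183

The difference (-2*u^2 - 10*u + 29) - (1) = -2*u^2 - 10*u + 28 changes sign at u = 2 inside [-3, 4], so split the integral there.
∫[-3,2] (-2*u^2 - 10*u + 28) du = 425/3.
∫[2,4] (-2*u^2 - 10*u + 28) du = -124/3; the area of that piece is 124/3.
Total area = 425/3 + 124/3 = 183.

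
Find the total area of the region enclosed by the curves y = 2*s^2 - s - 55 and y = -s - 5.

1000/3

Set the curves equal: 2*s^2 - s - 55 = -s - 5, so 2*s^2 - 50 = 0, which factors as 2*(s - 5)*(s + 5) = 0. The curves meet at s = -5, 5.
On [-5, 5], y = -s - 5 is on top; that piece has area ∫[-5,5] (-(2*s^2 - 50)) ds = 1000/3.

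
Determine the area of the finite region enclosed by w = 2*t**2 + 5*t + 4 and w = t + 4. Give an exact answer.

8/3

Set the curves equal: 2*t**2 + 5*t + 4 = t + 4, so 2*t**2 + 4*t = 0, which factors as 2*t*(t + 2) = 0. The curves meet at t = -2, 0.
On [-2, 0], w = t + 4 is on top; that piece has area ∫[-2,0] (-(2*t**2 + 4*t)) dt = 8/3.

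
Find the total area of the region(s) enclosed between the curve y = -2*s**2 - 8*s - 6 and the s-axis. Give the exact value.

8/3

The curve meets the s-axis where -2*s**2 - 8*s - 6 = 0, i.e. -2*(s + 1)*(s + 3) = 0, at s = -3, -1.
On [-3, -1] the curve lies above the axis; ∫[-3,-1] (-2*s**2 - 8*s - 6) ds = 8/3, giving area 8/3.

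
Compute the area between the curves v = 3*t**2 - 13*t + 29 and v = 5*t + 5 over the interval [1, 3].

6

The difference (3*t**2 - 13*t + 29) - (5*t + 5) = 3*t**2 - 18*t + 24 changes sign at t = 2 inside [1, 3], so split the integral there.
∫[1,2] (3*t**2 - 18*t + 24) dt = 4.
∫[2,3] (3*t**2 - 18*t + 24) dt = -2; the area of that piece is 2.
Total area = 4 + 2 = 6.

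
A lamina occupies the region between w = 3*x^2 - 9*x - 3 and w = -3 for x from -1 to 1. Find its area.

9

The difference (3*x^2 - 9*x - 3) - (-3) = 3*x^2 - 9*x changes sign at x = 0 inside [-1, 1], so split the integral there.
∫[-1,0] (3*x^2 - 9*x) dx = 11/2.
∫[0,1] (3*x^2 - 9*x) dx = -7/2; the area of that piece is 7/2.
Total area = 11/2 + 7/2 = 9.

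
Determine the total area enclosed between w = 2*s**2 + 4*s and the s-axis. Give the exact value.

The curve meets the s-axis where 2*s**2 + 4*s = 0, i.e. 2*s*(s + 2) = 0, at s = -2, 0.
On [-2, 0] the curve lies below the axis; ∫[-2,0] (2*s**2 + 4*s) ds = -8/3, giving area 8/3.

8/3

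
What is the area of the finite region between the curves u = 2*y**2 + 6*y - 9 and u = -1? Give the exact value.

125/3

Both boundary curves give u as a function of y, so integrate with respect to y. Setting them equal: 2*y**2 + 6*y - 8 = 0, i.e. 2*(y - 1)*(y + 4) = 0, so they meet at y = -4, 1.
For y in [-4, 1], u = 2*y**2 + 6*y - 9 is on the left; area = ∫[-4,1] (-(2*y**2 + 6*y - 8)) dy = 125/3.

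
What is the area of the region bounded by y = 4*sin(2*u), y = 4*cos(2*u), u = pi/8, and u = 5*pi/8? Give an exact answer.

On [pi/8, 5*pi/8], (4*sin(2*u)) - (4*cos(2*u)) = 4*sin(2*u) - 4*cos(2*u) is ≥ 0 throughout, so the area is a single integral of |4*sin(2*u) - 4*cos(2*u)|.
∫[pi/8,5*pi/8] (4*sin(2*u) - 4*cos(2*u)) du = 4*sqrt(2).

4*sqrt(2)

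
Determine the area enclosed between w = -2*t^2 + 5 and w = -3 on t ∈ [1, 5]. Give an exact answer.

The difference (-2*t^2 + 5) - (-3) = -2*t^2 + 8 changes sign at t = 2 inside [1, 5], so split the integral there.
∫[1,2] (-2*t^2 + 8) dt = 10/3.
∫[2,5] (-2*t^2 + 8) dt = -54; the area of that piece is 54.
Total area = 10/3 + 54 = 172/3.

172/3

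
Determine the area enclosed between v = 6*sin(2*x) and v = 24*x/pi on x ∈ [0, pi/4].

On [0, pi/4], (6*sin(2*x)) - (24*x/pi) = -24*x/pi + 6*sin(2*x) is ≥ 0 throughout, so the area is a single integral of |-24*x/pi + 6*sin(2*x)|.
∫[0,pi/4] (-24*x/pi + 6*sin(2*x)) dx = 3 - 3*pi/4.

3 - 3*pi/4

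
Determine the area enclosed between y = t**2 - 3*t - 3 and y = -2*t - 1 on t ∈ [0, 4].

12

The difference (t**2 - 3*t - 3) - (-2*t - 1) = t**2 - t - 2 changes sign at t = 2 inside [0, 4], so split the integral there.
∫[0,2] (t**2 - t - 2) dt = -10/3; the area of that piece is 10/3.
∫[2,4] (t**2 - t - 2) dt = 26/3.
Total area = 10/3 + 26/3 = 12.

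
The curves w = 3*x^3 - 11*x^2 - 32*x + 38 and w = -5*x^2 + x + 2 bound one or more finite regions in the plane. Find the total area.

Set the curves equal: 3*x^3 - 11*x^2 - 32*x + 38 = -5*x^2 + x + 2, so 3*x^3 - 6*x^2 - 33*x + 36 = 0, which factors as 3*(x - 4)*(x - 1)*(x + 3) = 0. The curves meet at x = -3, 1, 4.
On [-3, 1], w = 3*x^3 - 11*x^2 - 32*x + 38 is on top; that piece has area ∫[-3,1] (3*x^3 - 6*x^2 - 33*x + 36) dx = 160.
On [1, 4], w = -5*x^2 + x + 2 is on top; that piece has area ∫[1,4] (-(3*x^3 - 6*x^2 - 33*x + 36)) dx = 297/4.
Total enclosed area = 160 + 297/4 = 937/4.

937/4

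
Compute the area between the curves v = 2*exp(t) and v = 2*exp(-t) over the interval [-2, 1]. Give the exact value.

The difference (2*exp(t)) - (2*exp(-t)) = 2*exp(t) - 2*exp(-t) changes sign at t = 0 inside [-2, 1], so split the integral there.
∫[-2,0] (2*exp(t) - 2*exp(-t)) dt = -2*exp(2) - 2*exp(-2) + 4; the area of that piece is -4 + 2*exp(-2) + 2*exp(2).
∫[0,1] (2*exp(t) - 2*exp(-t)) dt = -4 + 2*exp(-1) + 2*exp(1).
Total area = (-4 + 2*exp(-2) + 2*exp(2)) + (-4 + 2*exp(-1) + 2*exp(1)) = -8 + 2*exp(-2) + 2*exp(-1) + 2*exp(1) + 2*exp(2).

-8 + 2*exp(-2) + 2*exp(-1) + 2*exp(1) + 2*exp(2)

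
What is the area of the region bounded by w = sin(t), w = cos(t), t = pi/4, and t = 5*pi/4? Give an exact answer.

On [pi/4, 5*pi/4], (sin(t)) - (cos(t)) = sin(t) - cos(t) is ≥ 0 throughout, so the area is a single integral of |sin(t) - cos(t)|.
∫[pi/4,5*pi/4] (sin(t) - cos(t)) dt = 2*sqrt(2).

2*sqrt(2)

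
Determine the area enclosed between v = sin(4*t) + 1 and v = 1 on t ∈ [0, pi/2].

The difference (sin(4*t) + 1) - (1) = sin(4*t) changes sign at t = pi/4 inside [0, pi/2], so split the integral there.
∫[0,pi/4] (sin(4*t)) dt = 1/2.
∫[pi/4,pi/2] (sin(4*t)) dt = -1/2; the area of that piece is 1/2.
Total area = 1/2 + 1/2 = 1.

1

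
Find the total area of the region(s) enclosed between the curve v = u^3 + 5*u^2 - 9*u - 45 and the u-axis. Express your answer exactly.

568/3

The curve meets the u-axis where u^3 + 5*u^2 - 9*u - 45 = 0, i.e. (u - 3)*(u + 3)*(u + 5) = 0, at u = -5, -3, 3.
On [-5, -3] the curve lies above the axis; ∫[-5,-3] (u^3 + 5*u^2 - 9*u - 45) du = 28/3, giving area 28/3.
On [-3, 3] the curve lies below the axis; ∫[-3,3] (u^3 + 5*u^2 - 9*u - 45) du = -180, giving area 180.
Total area = 28/3 + 180 = 568/3.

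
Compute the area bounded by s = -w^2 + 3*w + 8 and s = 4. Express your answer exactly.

125/6

Both boundary curves give s as a function of w, so integrate with respect to w. Setting them equal: -w^2 + 3*w + 4 = 0, i.e. -(w - 4)*(w + 1) = 0, so they meet at w = -1, 4.
For w in [-1, 4], s = -w^2 + 3*w + 8 is on the right; area = ∫[-1,4] (-w^2 + 3*w + 4) dw = 125/6.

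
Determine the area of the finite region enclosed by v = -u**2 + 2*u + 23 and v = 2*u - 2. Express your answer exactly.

Set the curves equal: -u**2 + 2*u + 23 = 2*u - 2, so -u**2 + 25 = 0, which factors as -(u - 5)*(u + 5) = 0. The curves meet at u = -5, 5.
On [-5, 5], v = -u**2 + 2*u + 23 is on top; that piece has area ∫[-5,5] (-u**2 + 25) du = 500/3.

500/3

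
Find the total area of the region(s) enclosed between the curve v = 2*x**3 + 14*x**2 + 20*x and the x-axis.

253/6

The curve meets the x-axis where 2*x**3 + 14*x**2 + 20*x = 0, i.e. 2*x*(x + 2)*(x + 5) = 0, at x = -5, -2, 0.
On [-5, -2] the curve lies above the axis; ∫[-5,-2] (2*x**3 + 14*x**2 + 20*x) dx = 63/2, giving area 63/2.
On [-2, 0] the curve lies below the axis; ∫[-2,0] (2*x**3 + 14*x**2 + 20*x) dx = -32/3, giving area 32/3.
Total area = 63/2 + 32/3 = 253/6.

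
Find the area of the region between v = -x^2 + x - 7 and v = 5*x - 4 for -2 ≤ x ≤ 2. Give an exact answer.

56/3

The difference (-x^2 + x - 7) - (5*x - 4) = -x^2 - 4*x - 3 changes sign at x = -1 inside [-2, 2], so split the integral there.
∫[-2,-1] (-x^2 - 4*x - 3) dx = 2/3.
∫[-1,2] (-x^2 - 4*x - 3) dx = -18; the area of that piece is 18.
Total area = 2/3 + 18 = 56/3.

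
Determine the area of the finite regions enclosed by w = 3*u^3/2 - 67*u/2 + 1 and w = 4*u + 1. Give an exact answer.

1875/4

Set the curves equal: 3*u^3/2 - 67*u/2 + 1 = 4*u + 1, so 3*u^3/2 - 75*u/2 = 0, which factors as 3*u*(u - 5)*(u + 5)/2 = 0. The curves meet at u = -5, 0, 5.
On [-5, 0], w = 3*u^3/2 - 67*u/2 + 1 is on top; that piece has area ∫[-5,0] (3*u^3/2 - 75*u/2) du = 1875/8.
On [0, 5], w = 4*u + 1 is on top; that piece has area ∫[0,5] (-(3*u^3/2 - 75*u/2)) du = 1875/8.
Total enclosed area = 1875/8 + 1875/8 = 1875/4.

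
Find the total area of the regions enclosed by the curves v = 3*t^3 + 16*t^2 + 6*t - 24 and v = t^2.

253/4

Set the curves equal: 3*t^3 + 16*t^2 + 6*t - 24 = t^2, so 3*t^3 + 15*t^2 + 6*t - 24 = 0, which factors as 3*(t - 1)*(t + 2)*(t + 4) = 0. The curves meet at t = -4, -2, 1.
On [-4, -2], v = 3*t^3 + 16*t^2 + 6*t - 24 is on top; that piece has area ∫[-4,-2] (3*t^3 + 15*t^2 + 6*t - 24) dt = 16.
On [-2, 1], v = t^2 is on top; that piece has area ∫[-2,1] (-(3*t^3 + 15*t^2 + 6*t - 24)) dt = 189/4.
Total enclosed area = 16 + 189/4 = 253/4.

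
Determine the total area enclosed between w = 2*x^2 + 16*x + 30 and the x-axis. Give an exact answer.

The curve meets the x-axis where 2*x^2 + 16*x + 30 = 0, i.e. 2*(x + 3)*(x + 5) = 0, at x = -5, -3.
On [-5, -3] the curve lies below the axis; ∫[-5,-3] (2*x^2 + 16*x + 30) dx = -8/3, giving area 8/3.

8/3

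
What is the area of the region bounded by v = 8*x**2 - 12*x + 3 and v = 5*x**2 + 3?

Set the curves equal: 8*x**2 - 12*x + 3 = 5*x**2 + 3, so 3*x**2 - 12*x = 0, which factors as 3*x*(x - 4) = 0. The curves meet at x = 0, 4.
On [0, 4], v = 5*x**2 + 3 is on top; that piece has area ∫[0,4] (-(3*x**2 - 12*x)) dx = 32.

32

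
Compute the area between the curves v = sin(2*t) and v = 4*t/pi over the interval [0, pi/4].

On [0, pi/4], (sin(2*t)) - (4*t/pi) = -4*t/pi + sin(2*t) is ≥ 0 throughout, so the area is a single integral of |-4*t/pi + sin(2*t)|.
∫[0,pi/4] (-4*t/pi + sin(2*t)) dt = 1/2 - pi/8.

1/2 - pi/8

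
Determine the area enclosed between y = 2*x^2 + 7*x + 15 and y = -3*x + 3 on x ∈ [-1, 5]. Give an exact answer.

276

On [-1, 5], (2*x^2 + 7*x + 15) - (-3*x + 3) = 2*x^2 + 10*x + 12 is ≥ 0 throughout, so the area is a single integral of |2*x^2 + 10*x + 12|.
∫[-1,5] (2*x^2 + 10*x + 12) dx = 276.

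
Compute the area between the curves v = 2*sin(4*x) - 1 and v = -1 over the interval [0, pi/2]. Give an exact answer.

2

The difference (2*sin(4*x) - 1) - (-1) = 2*sin(4*x) changes sign at x = pi/4 inside [0, pi/2], so split the integral there.
∫[0,pi/4] (2*sin(4*x)) dx = 1.
∫[pi/4,pi/2] (2*sin(4*x)) dx = -1; the area of that piece is 1.
Total area = 1 + 1 = 2.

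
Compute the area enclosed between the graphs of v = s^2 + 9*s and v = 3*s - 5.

Set the curves equal: s^2 + 9*s = 3*s - 5, so s^2 + 6*s + 5 = 0, which factors as (s + 1)*(s + 5) = 0. The curves meet at s = -5, -1.
On [-5, -1], v = 3*s - 5 is on top; that piece has area ∫[-5,-1] (-(s^2 + 6*s + 5)) ds = 32/3.

32/3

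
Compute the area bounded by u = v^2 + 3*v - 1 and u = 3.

Both boundary curves give u as a function of v, so integrate with respect to v. Setting them equal: v^2 + 3*v - 4 = 0, i.e. (v - 1)*(v + 4) = 0, so they meet at v = -4, 1.
For v in [-4, 1], u = v^2 + 3*v - 1 is on the left; area = ∫[-4,1] (-(v^2 + 3*v - 4)) dv = 125/6.

125/6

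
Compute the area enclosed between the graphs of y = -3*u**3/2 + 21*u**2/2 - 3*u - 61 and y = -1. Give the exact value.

Set the curves equal: -3*u**3/2 + 21*u**2/2 - 3*u - 61 = -1, so -3*u**3/2 + 21*u**2/2 - 3*u - 60 = 0, which factors as -3*(u - 5)*(u - 4)*(u + 2)/2 = 0. The curves meet at u = -2, 4, 5.
On [-2, 4], y = -1 is on top; that piece has area ∫[-2,4] (-(-3*u**3/2 + 21*u**2/2 - 3*u - 60)) du = 216.
On [4, 5], y = -3*u**3/2 + 21*u**2/2 - 3*u - 61 is on top; that piece has area ∫[4,5] (-3*u**3/2 + 21*u**2/2 - 3*u - 60) du = 13/8.
Total enclosed area = 216 + 13/8 = 1741/8.

1741/8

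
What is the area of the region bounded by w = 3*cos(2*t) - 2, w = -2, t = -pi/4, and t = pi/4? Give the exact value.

On [-pi/4, pi/4], (3*cos(2*t) - 2) - (-2) = 3*cos(2*t) is ≥ 0 throughout, so the area is a single integral of |3*cos(2*t)|.
∫[-pi/4,pi/4] (3*cos(2*t)) dt = 3.

3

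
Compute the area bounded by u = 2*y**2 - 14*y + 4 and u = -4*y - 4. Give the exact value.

Both boundary curves give u as a function of y, so integrate with respect to y. Setting them equal: 2*y**2 - 10*y + 8 = 0, i.e. 2*(y - 4)*(y - 1) = 0, so they meet at y = 1, 4.
For y in [1, 4], u = 2*y**2 - 14*y + 4 is on the left; area = ∫[1,4] (-(2*y**2 - 10*y + 8)) dy = 9.

9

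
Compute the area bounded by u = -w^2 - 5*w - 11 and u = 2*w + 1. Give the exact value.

1/6

Both boundary curves give u as a function of w, so integrate with respect to w. Setting them equal: -w^2 - 7*w - 12 = 0, i.e. -(w + 3)*(w + 4) = 0, so they meet at w = -4, -3.
For w in [-4, -3], u = -w^2 - 5*w - 11 is on the right; area = ∫[-4,-3] (-w^2 - 7*w - 12) dw = 1/6.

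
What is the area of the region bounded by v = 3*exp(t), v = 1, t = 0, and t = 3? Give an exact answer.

On [0, 3], (3*exp(t)) - (1) = 3*exp(t) - 1 is ≥ 0 throughout, so the area is a single integral of |3*exp(t) - 1|.
∫[0,3] (3*exp(t) - 1) dt = -6 + 3*exp(3).

-6 + 3*exp(3)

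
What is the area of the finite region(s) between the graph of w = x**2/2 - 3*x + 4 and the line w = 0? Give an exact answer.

2/3

The curve meets the x-axis where x**2/2 - 3*x + 4 = 0, i.e. (x - 4)*(x - 2)/2 = 0, at x = 2, 4.
On [2, 4] the curve lies below the axis; ∫[2,4] (x**2/2 - 3*x + 4) dx = -2/3, giving area 2/3.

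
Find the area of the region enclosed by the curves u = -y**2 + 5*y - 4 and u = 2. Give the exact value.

Both boundary curves give u as a function of y, so integrate with respect to y. Setting them equal: -y**2 + 5*y - 6 = 0, i.e. -(y - 3)*(y - 2) = 0, so they meet at y = 2, 3.
For y in [2, 3], u = -y**2 + 5*y - 4 is on the right; area = ∫[2,3] (-y**2 + 5*y - 6) dy = 1/6.

1/6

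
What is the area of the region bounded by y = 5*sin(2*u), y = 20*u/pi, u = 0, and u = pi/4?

5/2 - 5*pi/8

On [0, pi/4], (5*sin(2*u)) - (20*u/pi) = -20*u/pi + 5*sin(2*u) is ≥ 0 throughout, so the area is a single integral of |-20*u/pi + 5*sin(2*u)|.
∫[0,pi/4] (-20*u/pi + 5*sin(2*u)) du = 5/2 - 5*pi/8.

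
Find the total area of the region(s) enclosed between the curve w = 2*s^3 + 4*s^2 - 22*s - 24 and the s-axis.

The curve meets the s-axis where 2*s^3 + 4*s^2 - 22*s - 24 = 0, i.e. 2*(s - 3)*(s + 1)*(s + 4) = 0, at s = -4, -1, 3.
On [-4, -1] the curve lies above the axis; ∫[-4,-1] (2*s^3 + 4*s^2 - 22*s - 24) ds = 99/2, giving area 99/2.
On [-1, 3] the curve lies below the axis; ∫[-1,3] (2*s^3 + 4*s^2 - 22*s - 24) ds = -320/3, giving area 320/3.
Total area = 99/2 + 320/3 = 937/6.

937/6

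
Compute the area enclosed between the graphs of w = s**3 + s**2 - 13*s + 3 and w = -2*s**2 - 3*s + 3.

Set the curves equal: s**3 + s**2 - 13*s + 3 = -2*s**2 - 3*s + 3, so s**3 + 3*s**2 - 10*s = 0, which factors as s*(s - 2)*(s + 5) = 0. The curves meet at s = -5, 0, 2.
On [-5, 0], w = s**3 + s**2 - 13*s + 3 is on top; that piece has area ∫[-5,0] (s**3 + 3*s**2 - 10*s) ds = 375/4.
On [0, 2], w = -2*s**2 - 3*s + 3 is on top; that piece has area ∫[0,2] (-(s**3 + 3*s**2 - 10*s)) ds = 8.
Total enclosed area = 375/4 + 8 = 407/4.

407/4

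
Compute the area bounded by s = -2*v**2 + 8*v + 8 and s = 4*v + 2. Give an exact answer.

64/3

Both boundary curves give s as a function of v, so integrate with respect to v. Setting them equal: -2*v**2 + 4*v + 6 = 0, i.e. -2*(v - 3)*(v + 1) = 0, so they meet at v = -1, 3.
For v in [-1, 3], s = -2*v**2 + 8*v + 8 is on the right; area = ∫[-1,3] (-2*v**2 + 4*v + 6) dv = 64/3.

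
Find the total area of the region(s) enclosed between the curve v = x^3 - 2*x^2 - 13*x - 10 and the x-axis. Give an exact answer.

1741/12

The curve meets the x-axis where x^3 - 2*x^2 - 13*x - 10 = 0, i.e. (x - 5)*(x + 1)*(x + 2) = 0, at x = -2, -1, 5.
On [-2, -1] the curve lies above the axis; ∫[-2,-1] (x^3 - 2*x^2 - 13*x - 10) dx = 13/12, giving area 13/12.
On [-1, 5] the curve lies below the axis; ∫[-1,5] (x^3 - 2*x^2 - 13*x - 10) dx = -144, giving area 144.
Total area = 13/12 + 144 = 1741/12.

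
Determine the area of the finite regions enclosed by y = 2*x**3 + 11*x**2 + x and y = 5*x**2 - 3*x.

Set the curves equal: 2*x**3 + 11*x**2 + x = 5*x**2 - 3*x, so 2*x**3 + 6*x**2 + 4*x = 0, which factors as 2*x*(x + 1)*(x + 2) = 0. The curves meet at x = -2, -1, 0.
On [-2, -1], y = 2*x**3 + 11*x**2 + x is on top; that piece has area ∫[-2,-1] (2*x**3 + 6*x**2 + 4*x) dx = 1/2.
On [-1, 0], y = 5*x**2 - 3*x is on top; that piece has area ∫[-1,0] (-(2*x**3 + 6*x**2 + 4*x)) dx = 1/2.
Total enclosed area = 1/2 + 1/2 = 1.

1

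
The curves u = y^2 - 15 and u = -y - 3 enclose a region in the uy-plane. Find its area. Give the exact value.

343/6

Both boundary curves give u as a function of y, so integrate with respect to y. Setting them equal: y^2 + y - 12 = 0, i.e. (y - 3)*(y + 4) = 0, so they meet at y = -4, 3.
For y in [-4, 3], u = y^2 - 15 is on the left; area = ∫[-4,3] (-(y^2 + y - 12)) dy = 343/6.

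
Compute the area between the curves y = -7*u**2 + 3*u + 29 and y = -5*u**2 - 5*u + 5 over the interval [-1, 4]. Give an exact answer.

410/3

On [-1, 4], (-7*u**2 + 3*u + 29) - (-5*u**2 - 5*u + 5) = -2*u**2 + 8*u + 24 is ≥ 0 throughout, so the area is a single integral of |-2*u**2 + 8*u + 24|.
∫[-1,4] (-2*u**2 + 8*u + 24) du = 410/3.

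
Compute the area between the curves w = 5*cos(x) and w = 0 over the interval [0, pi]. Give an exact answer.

The difference (5*cos(x)) - (0) = 5*cos(x) changes sign at x = pi/2 inside [0, pi], so split the integral there.
∫[0,pi/2] (5*cos(x)) dx = 5.
∫[pi/2,pi] (5*cos(x)) dx = -5; the area of that piece is 5.
Total area = 5 + 5 = 10.

10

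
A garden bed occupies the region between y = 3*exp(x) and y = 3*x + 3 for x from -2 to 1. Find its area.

On [-2, 1], (3*exp(x)) - (3*x + 3) = -3*x + 3*exp(x) - 3 is ≥ 0 throughout, so the area is a single integral of |-3*x + 3*exp(x) - 3|.
∫[-2,1] (-3*x + 3*exp(x) - 3) dx = -9/2 - 3*exp(-2) + 3*exp(1).

-9/2 - 3*exp(-2) + 3*exp(1)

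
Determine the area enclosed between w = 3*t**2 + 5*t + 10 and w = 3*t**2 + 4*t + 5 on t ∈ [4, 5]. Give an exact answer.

On [4, 5], (3*t**2 + 5*t + 10) - (3*t**2 + 4*t + 5) = t + 5 is ≥ 0 throughout, so the area is a single integral of |t + 5|.
∫[4,5] (t + 5) dt = 19/2.

19/2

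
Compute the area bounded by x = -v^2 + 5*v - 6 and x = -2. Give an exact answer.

9/2

Both boundary curves give x as a function of v, so integrate with respect to v. Setting them equal: -v^2 + 5*v - 4 = 0, i.e. -(v - 4)*(v - 1) = 0, so they meet at v = 1, 4.
For v in [1, 4], x = -v^2 + 5*v - 6 is on the right; area = ∫[1,4] (-v^2 + 5*v - 4) dv = 9/2.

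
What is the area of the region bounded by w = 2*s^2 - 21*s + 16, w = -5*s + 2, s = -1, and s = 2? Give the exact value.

104/3

The difference (2*s^2 - 21*s + 16) - (-5*s + 2) = 2*s^2 - 16*s + 14 changes sign at s = 1 inside [-1, 2], so split the integral there.
∫[-1,1] (2*s^2 - 16*s + 14) ds = 88/3.
∫[1,2] (2*s^2 - 16*s + 14) ds = -16/3; the area of that piece is 16/3.
Total area = 88/3 + 16/3 = 104/3.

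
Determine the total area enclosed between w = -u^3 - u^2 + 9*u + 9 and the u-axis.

The curve meets the u-axis where -u^3 - u^2 + 9*u + 9 = 0, i.e. -(u - 3)*(u + 1)*(u + 3) = 0, at u = -3, -1, 3.
On [-3, -1] the curve lies below the axis; ∫[-3,-1] (-u^3 - u^2 + 9*u + 9) du = -20/3, giving area 20/3.
On [-1, 3] the curve lies above the axis; ∫[-1,3] (-u^3 - u^2 + 9*u + 9) du = 128/3, giving area 128/3.
Total area = 20/3 + 128/3 = 148/3.

148/3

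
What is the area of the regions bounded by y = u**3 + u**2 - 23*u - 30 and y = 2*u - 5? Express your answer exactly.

Set the curves equal: u**3 + u**2 - 23*u - 30 = 2*u - 5, so u**3 + u**2 - 25*u - 25 = 0, which factors as (u - 5)*(u + 1)*(u + 5) = 0. The curves meet at u = -5, -1, 5.
On [-5, -1], y = u**3 + u**2 - 23*u - 30 is on top; that piece has area ∫[-5,-1] (u**3 + u**2 - 25*u - 25) du = 256/3.
On [-1, 5], y = 2*u - 5 is on top; that piece has area ∫[-1,5] (-(u**3 + u**2 - 25*u - 25)) du = 252.
Total enclosed area = 256/3 + 252 = 1012/3.

1012/3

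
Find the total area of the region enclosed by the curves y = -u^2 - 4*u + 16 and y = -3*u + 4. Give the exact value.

Set the curves equal: -u^2 - 4*u + 16 = -3*u + 4, so -u^2 - u + 12 = 0, which factors as -(u - 3)*(u + 4) = 0. The curves meet at u = -4, 3.
On [-4, 3], y = -u^2 - 4*u + 16 is on top; that piece has area ∫[-4,3] (-u^2 - u + 12) du = 343/6.

343/6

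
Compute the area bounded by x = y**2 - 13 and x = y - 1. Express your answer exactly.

343/6

Both boundary curves give x as a function of y, so integrate with respect to y. Setting them equal: y**2 - y - 12 = 0, i.e. (y - 4)*(y + 3) = 0, so they meet at y = -3, 4.
For y in [-3, 4], x = y**2 - 13 is on the left; area = ∫[-3,4] (-(y**2 - y - 12)) dy = 343/6.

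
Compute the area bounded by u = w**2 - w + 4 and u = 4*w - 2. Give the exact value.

1/6

Both boundary curves give u as a function of w, so integrate with respect to w. Setting them equal: w**2 - 5*w + 6 = 0, i.e. (w - 3)*(w - 2) = 0, so they meet at w = 2, 3.
For w in [2, 3], u = w**2 - w + 4 is on the left; area = ∫[2,3] (-(w**2 - 5*w + 6)) dw = 1/6.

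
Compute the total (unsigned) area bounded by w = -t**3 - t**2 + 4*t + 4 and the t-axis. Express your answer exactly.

The curve meets the t-axis where -t**3 - t**2 + 4*t + 4 = 0, i.e. -(t - 2)*(t + 1)*(t + 2) = 0, at t = -2, -1, 2.
On [-2, -1] the curve lies below the axis; ∫[-2,-1] (-t**3 - t**2 + 4*t + 4) dt = -7/12, giving area 7/12.
On [-1, 2] the curve lies above the axis; ∫[-1,2] (-t**3 - t**2 + 4*t + 4) dt = 45/4, giving area 45/4.
Total area = 7/12 + 45/4 = 71/6.

71/6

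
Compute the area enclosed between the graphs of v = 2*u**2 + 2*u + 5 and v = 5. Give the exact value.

Set the curves equal: 2*u**2 + 2*u + 5 = 5, so 2*u**2 + 2*u = 0, which factors as 2*u*(u + 1) = 0. The curves meet at u = -1, 0.
On [-1, 0], v = 5 is on top; that piece has area ∫[-1,0] (-(2*u**2 + 2*u)) du = 1/3.

1/3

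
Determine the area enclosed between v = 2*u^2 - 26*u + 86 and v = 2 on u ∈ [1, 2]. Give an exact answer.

On [1, 2], (2*u^2 - 26*u + 86) - (2) = 2*u^2 - 26*u + 84 is ≥ 0 throughout, so the area is a single integral of |2*u^2 - 26*u + 84|.
∫[1,2] (2*u^2 - 26*u + 84) du = 149/3.

149/3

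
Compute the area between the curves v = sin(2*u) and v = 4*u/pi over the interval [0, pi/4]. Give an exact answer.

1/2 - pi/8

On [0, pi/4], (sin(2*u)) - (4*u/pi) = -4*u/pi + sin(2*u) is ≥ 0 throughout, so the area is a single integral of |-4*u/pi + sin(2*u)|.
∫[0,pi/4] (-4*u/pi + sin(2*u)) du = 1/2 - pi/8.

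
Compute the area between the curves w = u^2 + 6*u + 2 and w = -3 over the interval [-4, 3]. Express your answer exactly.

187/3

The difference (u^2 + 6*u + 2) - (-3) = u^2 + 6*u + 5 changes sign at u = -1 inside [-4, 3], so split the integral there.
∫[-4,-1] (u^2 + 6*u + 5) du = -9; the area of that piece is 9.
∫[-1,3] (u^2 + 6*u + 5) du = 160/3.
Total area = 9 + 160/3 = 187/3.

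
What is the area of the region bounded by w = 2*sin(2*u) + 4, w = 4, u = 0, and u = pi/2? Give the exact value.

On [0, pi/2], (2*sin(2*u) + 4) - (4) = 2*sin(2*u) is ≥ 0 throughout, so the area is a single integral of |2*sin(2*u)|.
∫[0,pi/2] (2*sin(2*u)) du = 2.

2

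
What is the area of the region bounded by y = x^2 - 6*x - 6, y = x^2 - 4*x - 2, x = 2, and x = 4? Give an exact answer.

20

On [2, 4], (x^2 - 6*x - 6) - (x^2 - 4*x - 2) = -2*x - 4 is ≤ 0 throughout, so the area is a single integral of |-2*x - 4|.
∫[2,4] (-2*x - 4) dx = -20; the area of that piece is 20.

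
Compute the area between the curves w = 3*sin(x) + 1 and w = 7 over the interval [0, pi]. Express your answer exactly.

On [0, pi], (3*sin(x) + 1) - (7) = 3*sin(x) - 6 is ≤ 0 throughout, so the area is a single integral of |3*sin(x) - 6|.
∫[0,pi] (3*sin(x) - 6) dx = 6 - 6*pi; the area of that piece is -6 + 6*pi.

-6 + 6*pi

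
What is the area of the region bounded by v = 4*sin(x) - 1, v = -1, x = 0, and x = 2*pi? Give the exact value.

16

The difference (4*sin(x) - 1) - (-1) = 4*sin(x) changes sign at x = pi inside [0, 2*pi], so split the integral there.
∫[0,pi] (4*sin(x)) dx = 8.
∫[pi,2*pi] (4*sin(x)) dx = -8; the area of that piece is 8.
Total area = 8 + 8 = 16.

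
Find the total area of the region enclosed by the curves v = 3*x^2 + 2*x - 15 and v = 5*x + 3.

Set the curves equal: 3*x^2 + 2*x - 15 = 5*x + 3, so 3*x^2 - 3*x - 18 = 0, which factors as 3*(x - 3)*(x + 2) = 0. The curves meet at x = -2, 3.
On [-2, 3], v = 5*x + 3 is on top; that piece has area ∫[-2,3] (-(3*x^2 - 3*x - 18)) dx = 125/2.

125/2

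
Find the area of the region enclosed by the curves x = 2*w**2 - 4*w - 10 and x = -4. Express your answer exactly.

64/3

Both boundary curves give x as a function of w, so integrate with respect to w. Setting them equal: 2*w**2 - 4*w - 6 = 0, i.e. 2*(w - 3)*(w + 1) = 0, so they meet at w = -1, 3.
For w in [-1, 3], x = 2*w**2 - 4*w - 10 is on the left; area = ∫[-1,3] (-(2*w**2 - 4*w - 6)) dw = 64/3.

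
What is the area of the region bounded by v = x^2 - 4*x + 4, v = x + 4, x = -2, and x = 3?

157/6

The difference (x^2 - 4*x + 4) - (x + 4) = x^2 - 5*x changes sign at x = 0 inside [-2, 3], so split the integral there.
∫[-2,0] (x^2 - 5*x) dx = 38/3.
∫[0,3] (x^2 - 5*x) dx = -27/2; the area of that piece is 27/2.
Total area = 38/3 + 27/2 = 157/6.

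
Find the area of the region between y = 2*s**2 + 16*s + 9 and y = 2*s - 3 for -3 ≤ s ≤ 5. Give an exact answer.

1016/3

The difference (2*s**2 + 16*s + 9) - (2*s - 3) = 2*s**2 + 14*s + 12 changes sign at s = -1 inside [-3, 5], so split the integral there.
∫[-3,-1] (2*s**2 + 14*s + 12) ds = -44/3; the area of that piece is 44/3.
∫[-1,5] (2*s**2 + 14*s + 12) ds = 324.
Total area = 44/3 + 324 = 1016/3.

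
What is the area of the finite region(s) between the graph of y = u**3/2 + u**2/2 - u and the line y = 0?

37/24

The curve meets the u-axis where u**3/2 + u**2/2 - u = 0, i.e. u*(u - 1)*(u + 2)/2 = 0, at u = -2, 0, 1.
On [-2, 0] the curve lies above the axis; ∫[-2,0] (u**3/2 + u**2/2 - u) du = 4/3, giving area 4/3.
On [0, 1] the curve lies below the axis; ∫[0,1] (u**3/2 + u**2/2 - u) du = -5/24, giving area 5/24.
Total area = 4/3 + 5/24 = 37/24.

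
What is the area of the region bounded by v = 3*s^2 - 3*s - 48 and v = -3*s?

256

Set the curves equal: 3*s^2 - 3*s - 48 = -3*s, so 3*s^2 - 48 = 0, which factors as 3*(s - 4)*(s + 4) = 0. The curves meet at s = -4, 4.
On [-4, 4], v = -3*s is on top; that piece has area ∫[-4,4] (-(3*s^2 - 48)) ds = 256.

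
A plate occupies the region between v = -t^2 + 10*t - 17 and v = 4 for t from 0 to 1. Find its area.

49/3

On [0, 1], (-t^2 + 10*t - 17) - (4) = -t^2 + 10*t - 21 is ≤ 0 throughout, so the area is a single integral of |-t^2 + 10*t - 21|.
∫[0,1] (-t^2 + 10*t - 21) dt = -49/3; the area of that piece is 49/3.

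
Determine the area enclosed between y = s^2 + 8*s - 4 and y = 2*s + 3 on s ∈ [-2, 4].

The difference (s^2 + 8*s - 4) - (2*s + 3) = s^2 + 6*s - 7 changes sign at s = 1 inside [-2, 4], so split the integral there.
∫[-2,1] (s^2 + 6*s - 7) ds = -27; the area of that piece is 27.
∫[1,4] (s^2 + 6*s - 7) ds = 45.
Total area = 27 + 45 = 72.

72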